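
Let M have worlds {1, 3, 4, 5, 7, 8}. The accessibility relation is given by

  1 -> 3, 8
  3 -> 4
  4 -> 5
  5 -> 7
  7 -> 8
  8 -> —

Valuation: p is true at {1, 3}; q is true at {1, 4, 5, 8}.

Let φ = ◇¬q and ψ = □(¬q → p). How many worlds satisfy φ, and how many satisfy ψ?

For ◇¬q:
1: successors {3, 8}; ¬q there: 3:T, 8:F. ✓
3: successors {4}; ¬q there: 4:F. ✗
4: successors {5}; ¬q there: 5:F. ✗
5: successors {7}; ¬q there: 7:T. ✓
7: successors {8}; ¬q there: 8:F. ✗
8: no successors, so ◇¬q fails. ✗
— 2 worlds.
For □(¬q → p):
1: successors {3, 8}; ¬q → p there: 3:T, 8:T. ✓
3: successors {4}; ¬q → p there: 4:T. ✓
4: successors {5}; ¬q → p there: 5:T. ✓
5: successors {7}; ¬q → p there: 7:F. ✗
7: successors {8}; ¬q → p there: 8:T. ✓
8: no successors, so □(¬q → p) holds vacuously. ✓
— 5 worlds.

2 and 5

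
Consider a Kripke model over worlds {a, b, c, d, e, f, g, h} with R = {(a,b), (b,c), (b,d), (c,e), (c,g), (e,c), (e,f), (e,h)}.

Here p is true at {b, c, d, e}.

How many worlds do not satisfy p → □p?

2

a: p is F, □p is T. ✓
b: p is T, □p is T. ✓
c: p is T, □p is F. ✗
d: p is T, □p is T. ✓
e: p is T, □p is F. ✗
f: p is F, □p is T. ✓
g: p is F, □p is T. ✓
h: p is F, □p is T. ✓
Satisfying worlds: {a, b, d, f, g, h}.
So p → □p fails at the other 2 worlds.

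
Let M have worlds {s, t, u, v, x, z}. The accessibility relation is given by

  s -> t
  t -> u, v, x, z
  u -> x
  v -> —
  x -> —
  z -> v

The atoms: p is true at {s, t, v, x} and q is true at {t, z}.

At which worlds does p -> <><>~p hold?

{s, u, z}

s: p is T, <><>~p is T. ✓
t: p is T, <><>~p is F. ✗
u: p is F, <><>~p is F. ✓
v: p is T, <><>~p is F. ✗
x: p is T, <><>~p is F. ✗
z: p is F, <><>~p is F. ✓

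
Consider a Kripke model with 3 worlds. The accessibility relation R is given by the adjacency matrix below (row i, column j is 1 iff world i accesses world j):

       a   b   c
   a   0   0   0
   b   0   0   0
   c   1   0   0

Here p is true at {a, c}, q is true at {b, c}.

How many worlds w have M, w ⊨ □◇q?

2

a: no successors, so □◇q holds vacuously. ✓
b: no successors, so □◇q holds vacuously. ✓
c: successors {a}; ◇q there: a:F. ✗
Satisfying worlds: {a, b}.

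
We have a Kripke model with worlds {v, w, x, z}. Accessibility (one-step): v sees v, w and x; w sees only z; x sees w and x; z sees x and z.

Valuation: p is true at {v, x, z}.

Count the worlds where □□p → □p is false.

v: □□p is F, □p is F. ✓
w: □□p is T, □p is T. ✓
x: □□p is F, □p is F. ✓
z: □□p is F, □p is T. ✓
Satisfying worlds: {v, w, x, z}.
So □□p → □p fails at the other 0 worlds.

0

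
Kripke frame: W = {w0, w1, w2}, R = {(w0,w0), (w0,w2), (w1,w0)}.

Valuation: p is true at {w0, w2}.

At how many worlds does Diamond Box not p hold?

1

w0: successors {w0, w2}; Box not p there: w0:F, w2:T. ✓
w1: successors {w0}; Box not p there: w0:F. ✗
w2: no successors, so Diamond Box not p fails. ✗
Satisfying worlds: {w0}.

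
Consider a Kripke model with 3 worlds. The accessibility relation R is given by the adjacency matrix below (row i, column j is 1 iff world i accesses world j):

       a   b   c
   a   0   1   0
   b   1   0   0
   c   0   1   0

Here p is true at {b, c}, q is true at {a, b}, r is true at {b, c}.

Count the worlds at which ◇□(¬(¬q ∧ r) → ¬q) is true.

0

a: successors {b}; □(¬(¬q ∧ r) → ¬q) there: b:F. ✗
b: successors {a}; □(¬(¬q ∧ r) → ¬q) there: a:F. ✗
c: successors {b}; □(¬(¬q ∧ r) → ¬q) there: b:F. ✗
Satisfying worlds: ∅.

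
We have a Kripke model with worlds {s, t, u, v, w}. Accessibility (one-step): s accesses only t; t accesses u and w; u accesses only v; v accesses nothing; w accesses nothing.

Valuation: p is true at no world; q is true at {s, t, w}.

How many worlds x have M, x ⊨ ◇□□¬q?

s: successors {t}; □□¬q there: t:T. ✓
t: successors {u, w}; □□¬q there: u:T, w:T. ✓
u: successors {v}; □□¬q there: v:T. ✓
v: no successors, so ◇□□¬q fails. ✗
w: no successors, so ◇□□¬q fails. ✗
Satisfying worlds: {s, t, u}.

3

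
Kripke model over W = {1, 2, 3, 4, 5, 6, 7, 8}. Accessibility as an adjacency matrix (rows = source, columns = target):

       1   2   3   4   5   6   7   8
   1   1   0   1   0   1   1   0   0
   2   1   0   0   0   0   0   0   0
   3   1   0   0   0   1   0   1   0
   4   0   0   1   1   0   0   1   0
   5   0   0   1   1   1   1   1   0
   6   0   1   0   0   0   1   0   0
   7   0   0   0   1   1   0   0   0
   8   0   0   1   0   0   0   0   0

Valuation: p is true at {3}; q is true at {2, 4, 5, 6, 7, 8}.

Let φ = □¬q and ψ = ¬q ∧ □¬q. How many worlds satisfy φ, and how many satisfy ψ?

For □¬q:
1: successors {1, 3, 5, 6}; ¬q there: 1:T, 3:T, 5:F, 6:F. ✗
2: successors {1}; ¬q there: 1:T. ✓
3: successors {1, 5, 7}; ¬q there: 1:T, 5:F, 7:F. ✗
4: successors {3, 4, 7}; ¬q there: 3:T, 4:F, 7:F. ✗
5: successors {3, 4, 5, 6, 7}; ¬q there: 3:T, 4:F, 5:F, 6:F, 7:F. ✗
6: successors {2, 6}; ¬q there: 2:F, 6:F. ✗
7: successors {4, 5}; ¬q there: 4:F, 5:F. ✗
8: successors {3}; ¬q there: 3:T. ✓
— 2 worlds.
For ¬q ∧ □¬q:
1: ¬q is T, □¬q is F. ✗
2: ¬q is F, □¬q is T. ✗
3: ¬q is T, □¬q is F. ✗
4: ¬q is F, □¬q is F. ✗
5: ¬q is F, □¬q is F. ✗
6: ¬q is F, □¬q is F. ✗
7: ¬q is F, □¬q is F. ✗
8: ¬q is F, □¬q is T. ✗
— 0 worlds.

2 and 0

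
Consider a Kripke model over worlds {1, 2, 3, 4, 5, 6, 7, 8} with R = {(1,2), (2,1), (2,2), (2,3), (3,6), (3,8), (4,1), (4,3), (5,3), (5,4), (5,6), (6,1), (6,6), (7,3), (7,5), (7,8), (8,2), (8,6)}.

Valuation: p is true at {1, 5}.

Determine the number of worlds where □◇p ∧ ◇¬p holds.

1: □◇p is T, ◇¬p is T. ✓
2: □◇p is F, ◇¬p is T. ✗
3: □◇p is F, ◇¬p is T. ✗
4: □◇p is F, ◇¬p is T. ✗
5: □◇p is F, ◇¬p is T. ✗
6: □◇p is F, ◇¬p is T. ✗
7: □◇p is F, ◇¬p is T. ✗
8: □◇p is T, ◇¬p is T. ✓
Satisfying worlds: {1, 8}.

2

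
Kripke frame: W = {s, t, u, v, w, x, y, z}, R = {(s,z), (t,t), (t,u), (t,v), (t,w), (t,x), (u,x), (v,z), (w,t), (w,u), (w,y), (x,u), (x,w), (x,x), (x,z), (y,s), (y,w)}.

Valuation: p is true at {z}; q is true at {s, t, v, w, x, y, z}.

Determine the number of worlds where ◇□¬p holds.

s: successors {z}; □¬p there: z:T. ✓
t: successors {t, u, v, w, x}; □¬p there: t:T, u:T, v:F, w:T, x:F. ✓
u: successors {x}; □¬p there: x:F. ✗
v: successors {z}; □¬p there: z:T. ✓
w: successors {t, u, y}; □¬p there: t:T, u:T, y:T. ✓
x: successors {u, w, x, z}; □¬p there: u:T, w:T, x:F, z:T. ✓
y: successors {s, w}; □¬p there: s:F, w:T. ✓
z: no successors, so ◇□¬p fails. ✗
Satisfying worlds: {s, t, v, w, x, y}.

6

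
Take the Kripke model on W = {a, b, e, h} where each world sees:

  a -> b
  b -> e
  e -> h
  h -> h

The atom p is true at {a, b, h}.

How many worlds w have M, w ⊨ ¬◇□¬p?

a: ◇□¬p is T. ✗
b: ◇□¬p is F. ✓
e: ◇□¬p is F. ✓
h: ◇□¬p is F. ✓
Satisfying worlds: {b, e, h}.

3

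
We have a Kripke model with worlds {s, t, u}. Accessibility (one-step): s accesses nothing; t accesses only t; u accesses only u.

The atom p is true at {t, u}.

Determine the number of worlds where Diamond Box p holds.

2

s: no successors, so Diamond Box p fails. ✗
t: successors {t}; Box p there: t:T. ✓
u: successors {u}; Box p there: u:T. ✓
Satisfying worlds: {t, u}.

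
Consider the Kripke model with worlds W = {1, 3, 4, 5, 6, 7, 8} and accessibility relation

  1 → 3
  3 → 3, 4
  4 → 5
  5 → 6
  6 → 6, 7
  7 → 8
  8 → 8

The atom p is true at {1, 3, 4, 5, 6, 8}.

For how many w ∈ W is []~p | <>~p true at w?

1: []~p is F, <>~p is F. ✗
3: []~p is F, <>~p is F. ✗
4: []~p is F, <>~p is F. ✗
5: []~p is F, <>~p is F. ✗
6: []~p is F, <>~p is T. ✓
7: []~p is F, <>~p is F. ✗
8: []~p is F, <>~p is F. ✗
Satisfying worlds: {6}.

1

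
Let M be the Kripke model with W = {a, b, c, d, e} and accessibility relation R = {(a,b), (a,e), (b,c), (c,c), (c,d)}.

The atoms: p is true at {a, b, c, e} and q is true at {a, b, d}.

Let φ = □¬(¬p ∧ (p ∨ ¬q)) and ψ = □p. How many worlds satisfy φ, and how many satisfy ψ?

For □¬(¬p ∧ (p ∨ ¬q)):
a: successors {b, e}; ¬(¬p ∧ (p ∨ ¬q)) there: b:T, e:T. ✓
b: successors {c}; ¬(¬p ∧ (p ∨ ¬q)) there: c:T. ✓
c: successors {c, d}; ¬(¬p ∧ (p ∨ ¬q)) there: c:T, d:T. ✓
d: no successors, so □¬(¬p ∧ (p ∨ ¬q)) holds vacuously. ✓
e: no successors, so □¬(¬p ∧ (p ∨ ¬q)) holds vacuously. ✓
— 5 worlds.
For □p:
a: successors {b, e}; p there: b:T, e:T. ✓
b: successors {c}; p there: c:T. ✓
c: successors {c, d}; p there: c:T, d:F. ✗
d: no successors, so □p holds vacuously. ✓
e: no successors, so □p holds vacuously. ✓
— 4 worlds.

5 and 4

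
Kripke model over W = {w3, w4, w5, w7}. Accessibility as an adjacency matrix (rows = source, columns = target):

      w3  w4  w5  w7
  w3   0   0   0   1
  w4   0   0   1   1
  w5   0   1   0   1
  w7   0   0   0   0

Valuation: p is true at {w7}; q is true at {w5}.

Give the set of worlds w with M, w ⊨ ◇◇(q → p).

{w4, w5}

w3: successors {w7}; ◇(q → p) there: w7:F. ✗
w4: successors {w5, w7}; ◇(q → p) there: w5:T, w7:F. ✓
w5: successors {w4, w7}; ◇(q → p) there: w4:T, w7:F. ✓
w7: no successors, so ◇◇(q → p) fails. ✗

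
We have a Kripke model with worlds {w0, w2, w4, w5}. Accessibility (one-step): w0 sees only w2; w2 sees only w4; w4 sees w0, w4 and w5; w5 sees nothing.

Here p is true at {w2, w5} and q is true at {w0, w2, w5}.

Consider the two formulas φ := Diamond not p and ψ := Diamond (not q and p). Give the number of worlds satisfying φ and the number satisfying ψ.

For Diamond not p:
w0: successors {w2}; not p there: w2:F. ✗
w2: successors {w4}; not p there: w4:T. ✓
w4: successors {w0, w4, w5}; not p there: w0:T, w4:T, w5:F. ✓
w5: no successors, so Diamond not p fails. ✗
— 2 worlds.
For Diamond (not q and p):
w0: successors {w2}; not q and p there: w2:F. ✗
w2: successors {w4}; not q and p there: w4:F. ✗
w4: successors {w0, w4, w5}; not q and p there: w0:F, w4:F, w5:F. ✗
w5: no successors, so Diamond (not q and p) fails. ✗
— 0 worlds.

2 and 0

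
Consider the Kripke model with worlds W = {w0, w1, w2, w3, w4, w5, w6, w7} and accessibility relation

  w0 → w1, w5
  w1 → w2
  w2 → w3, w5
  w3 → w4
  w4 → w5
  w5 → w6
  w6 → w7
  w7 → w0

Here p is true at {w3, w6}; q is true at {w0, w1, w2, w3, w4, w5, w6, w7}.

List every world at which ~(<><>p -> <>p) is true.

w0: <><>p -> <>p is F. ✓
w1: <><>p -> <>p is F. ✓
w2: <><>p -> <>p is T. ✗
w3: <><>p -> <>p is T. ✗
w4: <><>p -> <>p is F. ✓
w5: <><>p -> <>p is T. ✗
w6: <><>p -> <>p is T. ✗
w7: <><>p -> <>p is T. ✗

{w0, w1, w4}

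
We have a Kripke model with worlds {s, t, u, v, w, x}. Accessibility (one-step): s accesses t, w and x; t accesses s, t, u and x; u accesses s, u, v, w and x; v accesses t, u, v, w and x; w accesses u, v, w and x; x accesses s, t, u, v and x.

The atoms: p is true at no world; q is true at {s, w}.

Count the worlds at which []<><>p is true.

s: successors {t, w, x}; <><>p there: t:F, w:F, x:F. ✗
t: successors {s, t, u, x}; <><>p there: s:F, t:F, u:F, x:F. ✗
u: successors {s, u, v, w, x}; <><>p there: s:F, u:F, v:F, w:F, x:F. ✗
v: successors {t, u, v, w, x}; <><>p there: t:F, u:F, v:F, w:F, x:F. ✗
w: successors {u, v, w, x}; <><>p there: u:F, v:F, w:F, x:F. ✗
x: successors {s, t, u, v, x}; <><>p there: s:F, t:F, u:F, v:F, x:F. ✗
Satisfying worlds: ∅.

0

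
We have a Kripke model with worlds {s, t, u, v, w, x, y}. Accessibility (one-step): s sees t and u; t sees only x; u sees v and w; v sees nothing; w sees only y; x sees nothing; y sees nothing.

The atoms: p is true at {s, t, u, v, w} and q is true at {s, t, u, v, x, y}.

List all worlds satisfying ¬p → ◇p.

s: ¬p is F, ◇p is T. ✓
t: ¬p is F, ◇p is F. ✓
u: ¬p is F, ◇p is T. ✓
v: ¬p is F, ◇p is F. ✓
w: ¬p is F, ◇p is F. ✓
x: ¬p is T, ◇p is F. ✗
y: ¬p is T, ◇p is F. ✗

{s, t, u, v, w}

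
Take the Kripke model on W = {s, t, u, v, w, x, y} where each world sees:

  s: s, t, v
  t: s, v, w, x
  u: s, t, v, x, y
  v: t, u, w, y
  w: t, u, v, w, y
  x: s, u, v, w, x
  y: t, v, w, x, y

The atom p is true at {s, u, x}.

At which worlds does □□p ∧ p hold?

∅

s: □□p is F, p is T. ✗
t: □□p is F, p is F. ✗
u: □□p is F, p is T. ✗
v: □□p is F, p is F. ✗
w: □□p is F, p is F. ✗
x: □□p is F, p is T. ✗
y: □□p is F, p is F. ✗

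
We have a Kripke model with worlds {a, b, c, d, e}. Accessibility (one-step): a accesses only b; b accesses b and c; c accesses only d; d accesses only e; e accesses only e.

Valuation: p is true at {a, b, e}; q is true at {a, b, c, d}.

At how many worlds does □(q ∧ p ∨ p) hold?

3

a: successors {b}; q ∧ p ∨ p there: b:T. ✓
b: successors {b, c}; q ∧ p ∨ p there: b:T, c:F. ✗
c: successors {d}; q ∧ p ∨ p there: d:F. ✗
d: successors {e}; q ∧ p ∨ p there: e:T. ✓
e: successors {e}; q ∧ p ∨ p there: e:T. ✓
Satisfying worlds: {a, d, e}.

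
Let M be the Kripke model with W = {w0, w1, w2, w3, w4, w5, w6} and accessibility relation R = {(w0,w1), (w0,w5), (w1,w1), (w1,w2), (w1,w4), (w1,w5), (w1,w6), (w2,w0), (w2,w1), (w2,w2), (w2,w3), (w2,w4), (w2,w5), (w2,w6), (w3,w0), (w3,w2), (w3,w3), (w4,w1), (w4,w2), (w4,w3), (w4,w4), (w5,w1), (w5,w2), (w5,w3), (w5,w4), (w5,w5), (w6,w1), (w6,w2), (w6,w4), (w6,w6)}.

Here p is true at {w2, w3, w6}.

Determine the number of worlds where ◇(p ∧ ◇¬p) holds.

6

w0: successors {w1, w5}; p ∧ ◇¬p there: w1:F, w5:F. ✗
w1: successors {w1, w2, w4, w5, w6}; p ∧ ◇¬p there: w1:F, w2:T, w4:F, w5:F, w6:T. ✓
w2: successors {w0, w1, w2, w3, w4, w5, w6}; p ∧ ◇¬p there: w0:F, w1:F, w2:T, w3:T, w4:F, w5:F, w6:T. ✓
w3: successors {w0, w2, w3}; p ∧ ◇¬p there: w0:F, w2:T, w3:T. ✓
w4: successors {w1, w2, w3, w4}; p ∧ ◇¬p there: w1:F, w2:T, w3:T, w4:F. ✓
w5: successors {w1, w2, w3, w4, w5}; p ∧ ◇¬p there: w1:F, w2:T, w3:T, w4:F, w5:F. ✓
w6: successors {w1, w2, w4, w6}; p ∧ ◇¬p there: w1:F, w2:T, w4:F, w6:T. ✓
Satisfying worlds: {w1, w2, w3, w4, w5, w6}.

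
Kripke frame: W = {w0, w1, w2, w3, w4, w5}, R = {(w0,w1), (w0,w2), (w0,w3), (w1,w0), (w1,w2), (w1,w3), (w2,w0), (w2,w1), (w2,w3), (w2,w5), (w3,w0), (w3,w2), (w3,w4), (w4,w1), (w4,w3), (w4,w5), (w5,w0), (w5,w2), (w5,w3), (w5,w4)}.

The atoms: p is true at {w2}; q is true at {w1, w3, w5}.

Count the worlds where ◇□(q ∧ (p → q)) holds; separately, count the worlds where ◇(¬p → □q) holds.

For ◇□(q ∧ (p → q)):
w0: successors {w1, w2, w3}; □(q ∧ (p → q)) there: w1:F, w2:F, w3:F. ✗
w1: successors {w0, w2, w3}; □(q ∧ (p → q)) there: w0:F, w2:F, w3:F. ✗
w2: successors {w0, w1, w3, w5}; □(q ∧ (p → q)) there: w0:F, w1:F, w3:F, w5:F. ✗
w3: successors {w0, w2, w4}; □(q ∧ (p → q)) there: w0:F, w2:F, w4:T. ✓
w4: successors {w1, w3, w5}; □(q ∧ (p → q)) there: w1:F, w3:F, w5:F. ✗
w5: successors {w0, w2, w3, w4}; □(q ∧ (p → q)) there: w0:F, w2:F, w3:F, w4:T. ✓
— 2 worlds.
For ◇(¬p → □q):
w0: successors {w1, w2, w3}; ¬p → □q there: w1:F, w2:T, w3:F. ✓
w1: successors {w0, w2, w3}; ¬p → □q there: w0:F, w2:T, w3:F. ✓
w2: successors {w0, w1, w3, w5}; ¬p → □q there: w0:F, w1:F, w3:F, w5:F. ✗
w3: successors {w0, w2, w4}; ¬p → □q there: w0:F, w2:T, w4:T. ✓
w4: successors {w1, w3, w5}; ¬p → □q there: w1:F, w3:F, w5:F. ✗
w5: successors {w0, w2, w3, w4}; ¬p → □q there: w0:F, w2:T, w3:F, w4:T. ✓
— 4 worlds.

2 and 4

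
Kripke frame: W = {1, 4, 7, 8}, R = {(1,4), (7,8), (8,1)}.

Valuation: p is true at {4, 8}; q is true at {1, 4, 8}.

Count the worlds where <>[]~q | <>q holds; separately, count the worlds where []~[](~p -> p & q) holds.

For <>[]~q | <>q:
1: <>[]~q is T, <>q is T. ✓
4: <>[]~q is F, <>q is F. ✗
7: <>[]~q is F, <>q is T. ✓
8: <>[]~q is F, <>q is T. ✓
— 3 worlds.
For []~[](~p -> p & q):
1: successors {4}; ~[](~p -> p & q) there: 4:F. ✗
4: no successors, so []~[](~p -> p & q) holds vacuously. ✓
7: successors {8}; ~[](~p -> p & q) there: 8:T. ✓
8: successors {1}; ~[](~p -> p & q) there: 1:F. ✗
— 2 worlds.

3 and 2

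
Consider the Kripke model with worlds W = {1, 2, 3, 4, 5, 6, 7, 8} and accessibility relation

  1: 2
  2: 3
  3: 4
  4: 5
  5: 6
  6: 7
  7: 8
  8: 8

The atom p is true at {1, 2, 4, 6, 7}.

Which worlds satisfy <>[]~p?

1: successors {2}; []~p there: 2:T. ✓
2: successors {3}; []~p there: 3:F. ✗
3: successors {4}; []~p there: 4:T. ✓
4: successors {5}; []~p there: 5:F. ✗
5: successors {6}; []~p there: 6:F. ✗
6: successors {7}; []~p there: 7:T. ✓
7: successors {8}; []~p there: 8:T. ✓
8: successors {8}; []~p there: 8:T. ✓

{1, 3, 6, 7, 8}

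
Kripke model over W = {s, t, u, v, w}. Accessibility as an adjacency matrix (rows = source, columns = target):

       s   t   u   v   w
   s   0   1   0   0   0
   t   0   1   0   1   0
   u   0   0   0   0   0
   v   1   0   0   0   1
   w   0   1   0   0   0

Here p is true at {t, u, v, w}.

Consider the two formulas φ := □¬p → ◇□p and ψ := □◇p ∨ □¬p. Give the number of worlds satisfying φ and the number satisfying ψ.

4 and 5

For □¬p → ◇□p:
s: □¬p is F, ◇□p is T. ✓
t: □¬p is F, ◇□p is T. ✓
u: □¬p is T, ◇□p is F. ✗
v: □¬p is F, ◇□p is T. ✓
w: □¬p is F, ◇□p is T. ✓
— 4 worlds.
For □◇p ∨ □¬p:
s: □◇p is T, □¬p is F. ✓
t: □◇p is T, □¬p is F. ✓
u: □◇p is T, □¬p is T. ✓
v: □◇p is T, □¬p is F. ✓
w: □◇p is T, □¬p is F. ✓
— 5 worlds.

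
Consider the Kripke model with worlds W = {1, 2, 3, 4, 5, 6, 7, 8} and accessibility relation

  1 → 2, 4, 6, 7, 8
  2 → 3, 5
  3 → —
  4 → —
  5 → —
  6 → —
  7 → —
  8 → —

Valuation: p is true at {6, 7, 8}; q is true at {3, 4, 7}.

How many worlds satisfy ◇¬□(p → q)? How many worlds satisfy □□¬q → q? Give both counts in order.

0 and 4

For ◇¬□(p → q):
1: successors {2, 4, 6, 7, 8}; ¬□(p → q) there: 2:F, 4:F, 6:F, 7:F, 8:F. ✗
2: successors {3, 5}; ¬□(p → q) there: 3:F, 5:F. ✗
3: no successors, so ◇¬□(p → q) fails. ✗
4: no successors, so ◇¬□(p → q) fails. ✗
5: no successors, so ◇¬□(p → q) fails. ✗
6: no successors, so ◇¬□(p → q) fails. ✗
7: no successors, so ◇¬□(p → q) fails. ✗
8: no successors, so ◇¬□(p → q) fails. ✗
— 0 worlds.
For □□¬q → q:
1: □□¬q is F, q is F. ✓
2: □□¬q is T, q is F. ✗
3: □□¬q is T, q is T. ✓
4: □□¬q is T, q is T. ✓
5: □□¬q is T, q is F. ✗
6: □□¬q is T, q is F. ✗
7: □□¬q is T, q is T. ✓
8: □□¬q is T, q is F. ✗
— 4 worlds.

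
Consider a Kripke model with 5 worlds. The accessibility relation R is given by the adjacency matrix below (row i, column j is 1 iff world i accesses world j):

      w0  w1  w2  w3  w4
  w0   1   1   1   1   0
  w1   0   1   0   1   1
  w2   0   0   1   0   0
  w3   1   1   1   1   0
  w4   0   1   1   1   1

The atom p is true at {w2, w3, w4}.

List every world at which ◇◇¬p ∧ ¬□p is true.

{w0, w1, w3, w4}

w0: ◇◇¬p is T, ¬□p is T. ✓
w1: ◇◇¬p is T, ¬□p is T. ✓
w2: ◇◇¬p is F, ¬□p is F. ✗
w3: ◇◇¬p is T, ¬□p is T. ✓
w4: ◇◇¬p is T, ¬□p is T. ✓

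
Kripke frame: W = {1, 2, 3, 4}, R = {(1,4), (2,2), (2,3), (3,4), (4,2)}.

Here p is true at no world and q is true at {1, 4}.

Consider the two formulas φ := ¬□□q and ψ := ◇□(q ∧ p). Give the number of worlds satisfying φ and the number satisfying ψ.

For ¬□□q:
1: □□q is F. ✓
2: □□q is F. ✓
3: □□q is F. ✓
4: □□q is F. ✓
— 4 worlds.
For ◇□(q ∧ p):
1: successors {4}; □(q ∧ p) there: 4:F. ✗
2: successors {2, 3}; □(q ∧ p) there: 2:F, 3:F. ✗
3: successors {4}; □(q ∧ p) there: 4:F. ✗
4: successors {2}; □(q ∧ p) there: 2:F. ✗
— 0 worlds.

4 and 0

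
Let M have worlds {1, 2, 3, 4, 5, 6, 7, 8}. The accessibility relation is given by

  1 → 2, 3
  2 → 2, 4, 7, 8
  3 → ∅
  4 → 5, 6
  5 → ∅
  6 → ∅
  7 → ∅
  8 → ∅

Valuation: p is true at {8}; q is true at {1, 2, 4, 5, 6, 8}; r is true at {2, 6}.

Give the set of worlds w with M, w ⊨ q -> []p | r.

{2, 3, 5, 6, 7, 8}

1: q is T, []p | r is F. ✗
2: q is T, []p | r is T. ✓
3: q is F, []p | r is T. ✓
4: q is T, []p | r is F. ✗
5: q is T, []p | r is T. ✓
6: q is T, []p | r is T. ✓
7: q is F, []p | r is T. ✓
8: q is T, []p | r is T. ✓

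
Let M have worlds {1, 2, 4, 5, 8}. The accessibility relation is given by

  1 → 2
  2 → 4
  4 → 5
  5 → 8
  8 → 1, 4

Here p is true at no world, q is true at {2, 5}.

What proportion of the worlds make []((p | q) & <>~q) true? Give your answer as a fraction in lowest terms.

1: successors {2}; (p | q) & <>~q there: 2:T. ✓
2: successors {4}; (p | q) & <>~q there: 4:F. ✗
4: successors {5}; (p | q) & <>~q there: 5:T. ✓
5: successors {8}; (p | q) & <>~q there: 8:F. ✗
8: successors {1, 4}; (p | q) & <>~q there: 1:F, 4:F. ✗
That's 2 of 5 worlds, so 2/5.

2/5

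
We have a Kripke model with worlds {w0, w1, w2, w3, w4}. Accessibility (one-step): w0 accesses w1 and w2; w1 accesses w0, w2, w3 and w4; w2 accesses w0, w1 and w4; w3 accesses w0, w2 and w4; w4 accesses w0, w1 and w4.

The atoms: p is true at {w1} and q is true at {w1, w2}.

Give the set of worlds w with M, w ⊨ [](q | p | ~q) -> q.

w0: [](q | p | ~q) is T, q is F. ✗
w1: [](q | p | ~q) is T, q is T. ✓
w2: [](q | p | ~q) is T, q is T. ✓
w3: [](q | p | ~q) is T, q is F. ✗
w4: [](q | p | ~q) is T, q is F. ✗

{w1, w2}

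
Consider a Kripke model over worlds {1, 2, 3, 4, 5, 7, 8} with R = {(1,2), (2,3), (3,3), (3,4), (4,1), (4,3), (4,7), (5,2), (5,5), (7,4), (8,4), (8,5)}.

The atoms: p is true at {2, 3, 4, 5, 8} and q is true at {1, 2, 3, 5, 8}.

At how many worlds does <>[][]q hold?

1: successors {2}; [][]q there: 2:F. ✗
2: successors {3}; [][]q there: 3:F. ✗
3: successors {3, 4}; [][]q there: 3:F, 4:F. ✗
4: successors {1, 3, 7}; [][]q there: 1:T, 3:F, 7:F. ✓
5: successors {2, 5}; [][]q there: 2:F, 5:T. ✓
7: successors {4}; [][]q there: 4:F. ✗
8: successors {4, 5}; [][]q there: 4:F, 5:T. ✓
Satisfying worlds: {4, 5, 8}.

3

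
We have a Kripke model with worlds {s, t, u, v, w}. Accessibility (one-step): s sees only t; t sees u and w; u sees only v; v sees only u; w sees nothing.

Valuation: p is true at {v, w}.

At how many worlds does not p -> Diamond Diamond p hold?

s: not p is T, Diamond Diamond p is T. ✓
t: not p is T, Diamond Diamond p is T. ✓
u: not p is T, Diamond Diamond p is F. ✗
v: not p is F, Diamond Diamond p is T. ✓
w: not p is F, Diamond Diamond p is F. ✓
Satisfying worlds: {s, t, v, w}.

4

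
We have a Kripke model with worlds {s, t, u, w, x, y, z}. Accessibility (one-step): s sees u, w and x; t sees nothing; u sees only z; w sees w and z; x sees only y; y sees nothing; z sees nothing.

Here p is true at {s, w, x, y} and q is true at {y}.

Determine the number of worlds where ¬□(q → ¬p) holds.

s: □(q → ¬p) is T. ✗
t: □(q → ¬p) is T. ✗
u: □(q → ¬p) is T. ✗
w: □(q → ¬p) is T. ✗
x: □(q → ¬p) is F. ✓
y: □(q → ¬p) is T. ✗
z: □(q → ¬p) is T. ✗
Satisfying worlds: {x}.

1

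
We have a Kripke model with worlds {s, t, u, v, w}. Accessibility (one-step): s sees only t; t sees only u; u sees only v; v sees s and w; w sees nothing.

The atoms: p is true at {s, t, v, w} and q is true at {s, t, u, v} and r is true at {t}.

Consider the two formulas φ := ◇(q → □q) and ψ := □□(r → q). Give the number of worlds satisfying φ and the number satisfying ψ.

For ◇(q → □q):
s: successors {t}; q → □q there: t:T. ✓
t: successors {u}; q → □q there: u:T. ✓
u: successors {v}; q → □q there: v:F. ✗
v: successors {s, w}; q → □q there: s:T, w:T. ✓
w: no successors, so ◇(q → □q) fails. ✗
— 3 worlds.
For □□(r → q):
s: successors {t}; □(r → q) there: t:T. ✓
t: successors {u}; □(r → q) there: u:T. ✓
u: successors {v}; □(r → q) there: v:T. ✓
v: successors {s, w}; □(r → q) there: s:T, w:T. ✓
w: no successors, so □□(r → q) holds vacuously. ✓
— 5 worlds.

3 and 5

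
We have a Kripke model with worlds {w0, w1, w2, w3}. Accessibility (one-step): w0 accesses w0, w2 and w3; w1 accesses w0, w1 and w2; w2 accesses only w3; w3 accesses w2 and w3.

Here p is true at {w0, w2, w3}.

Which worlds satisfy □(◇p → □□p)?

{w0, w2, w3}

w0: successors {w0, w2, w3}; ◇p → □□p there: w0:T, w2:T, w3:T. ✓
w1: successors {w0, w1, w2}; ◇p → □□p there: w0:T, w1:F, w2:T. ✗
w2: successors {w3}; ◇p → □□p there: w3:T. ✓
w3: successors {w2, w3}; ◇p → □□p there: w2:T, w3:T. ✓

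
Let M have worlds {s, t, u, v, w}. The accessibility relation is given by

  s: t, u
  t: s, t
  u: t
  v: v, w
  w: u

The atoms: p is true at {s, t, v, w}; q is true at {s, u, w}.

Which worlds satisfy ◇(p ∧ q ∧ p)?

{t, v}

s: successors {t, u}; p ∧ q ∧ p there: t:F, u:F. ✗
t: successors {s, t}; p ∧ q ∧ p there: s:T, t:F. ✓
u: successors {t}; p ∧ q ∧ p there: t:F. ✗
v: successors {v, w}; p ∧ q ∧ p there: v:F, w:T. ✓
w: successors {u}; p ∧ q ∧ p there: u:F. ✗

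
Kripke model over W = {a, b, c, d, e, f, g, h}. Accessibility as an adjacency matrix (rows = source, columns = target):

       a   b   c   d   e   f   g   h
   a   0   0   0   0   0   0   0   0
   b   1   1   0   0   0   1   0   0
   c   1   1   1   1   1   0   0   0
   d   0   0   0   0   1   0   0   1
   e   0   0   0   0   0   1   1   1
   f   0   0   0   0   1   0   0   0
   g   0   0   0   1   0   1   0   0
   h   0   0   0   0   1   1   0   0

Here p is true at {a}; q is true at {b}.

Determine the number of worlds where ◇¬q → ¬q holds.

a: ◇¬q is F, ¬q is T. ✓
b: ◇¬q is T, ¬q is F. ✗
c: ◇¬q is T, ¬q is T. ✓
d: ◇¬q is T, ¬q is T. ✓
e: ◇¬q is T, ¬q is T. ✓
f: ◇¬q is T, ¬q is T. ✓
g: ◇¬q is T, ¬q is T. ✓
h: ◇¬q is T, ¬q is T. ✓
Satisfying worlds: {a, c, d, e, f, g, h}.

7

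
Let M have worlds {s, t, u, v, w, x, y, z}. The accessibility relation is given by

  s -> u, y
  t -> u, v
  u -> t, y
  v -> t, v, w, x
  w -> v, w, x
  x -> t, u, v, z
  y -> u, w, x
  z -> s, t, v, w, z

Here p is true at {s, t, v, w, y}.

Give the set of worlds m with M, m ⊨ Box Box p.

∅

s: successors {u, y}; Box p there: u:T, y:F. ✗
t: successors {u, v}; Box p there: u:T, v:F. ✗
u: successors {t, y}; Box p there: t:F, y:F. ✗
v: successors {t, v, w, x}; Box p there: t:F, v:F, w:F, x:F. ✗
w: successors {v, w, x}; Box p there: v:F, w:F, x:F. ✗
x: successors {t, u, v, z}; Box p there: t:F, u:T, v:F, z:F. ✗
y: successors {u, w, x}; Box p there: u:T, w:F, x:F. ✗
z: successors {s, t, v, w, z}; Box p there: s:F, t:F, v:F, w:F, z:F. ✗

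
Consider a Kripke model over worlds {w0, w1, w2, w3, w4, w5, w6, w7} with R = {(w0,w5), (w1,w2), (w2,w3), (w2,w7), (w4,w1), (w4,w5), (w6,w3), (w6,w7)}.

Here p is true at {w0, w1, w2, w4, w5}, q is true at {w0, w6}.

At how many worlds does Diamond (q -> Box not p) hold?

w0: successors {w5}; q -> Box not p there: w5:T. ✓
w1: successors {w2}; q -> Box not p there: w2:T. ✓
w2: successors {w3, w7}; q -> Box not p there: w3:T, w7:T. ✓
w3: no successors, so Diamond (q -> Box not p) fails. ✗
w4: successors {w1, w5}; q -> Box not p there: w1:T, w5:T. ✓
w5: no successors, so Diamond (q -> Box not p) fails. ✗
w6: successors {w3, w7}; q -> Box not p there: w3:T, w7:T. ✓
w7: no successors, so Diamond (q -> Box not p) fails. ✗
Satisfying worlds: {w0, w1, w2, w4, w6}.

5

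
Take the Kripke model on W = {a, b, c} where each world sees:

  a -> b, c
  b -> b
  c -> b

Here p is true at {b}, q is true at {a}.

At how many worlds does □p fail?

1

a: successors {b, c}; p there: b:T, c:F. ✗
b: successors {b}; p there: b:T. ✓
c: successors {b}; p there: b:T. ✓
Satisfying worlds: {b, c}.
So □p fails at the other 1 world.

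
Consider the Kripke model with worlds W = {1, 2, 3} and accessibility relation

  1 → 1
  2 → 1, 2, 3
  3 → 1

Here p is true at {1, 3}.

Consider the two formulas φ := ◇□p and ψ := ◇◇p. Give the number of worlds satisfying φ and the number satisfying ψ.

3 and 3

For ◇□p:
1: successors {1}; □p there: 1:T. ✓
2: successors {1, 2, 3}; □p there: 1:T, 2:F, 3:T. ✓
3: successors {1}; □p there: 1:T. ✓
— 3 worlds.
For ◇◇p:
1: successors {1}; ◇p there: 1:T. ✓
2: successors {1, 2, 3}; ◇p there: 1:T, 2:T, 3:T. ✓
3: successors {1}; ◇p there: 1:T. ✓
— 3 worlds.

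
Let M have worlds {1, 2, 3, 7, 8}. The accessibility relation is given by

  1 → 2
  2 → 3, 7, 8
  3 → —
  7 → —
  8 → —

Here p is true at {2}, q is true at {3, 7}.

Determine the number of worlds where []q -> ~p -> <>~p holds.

2

1: []q is F, ~p -> <>~p is F. ✓
2: []q is F, ~p -> <>~p is T. ✓
3: []q is T, ~p -> <>~p is F. ✗
7: []q is T, ~p -> <>~p is F. ✗
8: []q is T, ~p -> <>~p is F. ✗
Satisfying worlds: {1, 2}.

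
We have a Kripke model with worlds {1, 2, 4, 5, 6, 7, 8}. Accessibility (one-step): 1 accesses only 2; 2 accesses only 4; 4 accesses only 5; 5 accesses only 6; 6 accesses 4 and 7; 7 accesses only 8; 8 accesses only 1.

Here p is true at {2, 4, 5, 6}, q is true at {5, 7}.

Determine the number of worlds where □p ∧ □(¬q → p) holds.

1: □p is T, □(¬q → p) is T. ✓
2: □p is T, □(¬q → p) is T. ✓
4: □p is T, □(¬q → p) is T. ✓
5: □p is T, □(¬q → p) is T. ✓
6: □p is F, □(¬q → p) is T. ✗
7: □p is F, □(¬q → p) is F. ✗
8: □p is F, □(¬q → p) is F. ✗
Satisfying worlds: {1, 2, 4, 5}.

4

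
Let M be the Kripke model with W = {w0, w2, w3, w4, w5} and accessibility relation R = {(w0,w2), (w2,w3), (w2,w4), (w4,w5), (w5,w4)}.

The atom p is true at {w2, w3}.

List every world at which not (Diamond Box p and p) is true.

{w0, w3, w4, w5}

w0: Diamond Box p and p is F. ✓
w2: Diamond Box p and p is T. ✗
w3: Diamond Box p and p is F. ✓
w4: Diamond Box p and p is F. ✓
w5: Diamond Box p and p is F. ✓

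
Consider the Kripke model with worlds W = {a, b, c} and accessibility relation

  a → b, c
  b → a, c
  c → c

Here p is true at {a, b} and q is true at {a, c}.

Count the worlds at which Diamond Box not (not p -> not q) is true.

3

a: successors {b, c}; Box not (not p -> not q) there: b:F, c:T. ✓
b: successors {a, c}; Box not (not p -> not q) there: a:F, c:T. ✓
c: successors {c}; Box not (not p -> not q) there: c:T. ✓
Satisfying worlds: {a, b, c}.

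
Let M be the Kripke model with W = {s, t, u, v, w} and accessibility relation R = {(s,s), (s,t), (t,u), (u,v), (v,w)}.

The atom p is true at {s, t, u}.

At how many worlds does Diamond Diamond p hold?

1

s: successors {s, t}; Diamond p there: s:T, t:T. ✓
t: successors {u}; Diamond p there: u:F. ✗
u: successors {v}; Diamond p there: v:F. ✗
v: successors {w}; Diamond p there: w:F. ✗
w: no successors, so Diamond Diamond p fails. ✗
Satisfying worlds: {s}.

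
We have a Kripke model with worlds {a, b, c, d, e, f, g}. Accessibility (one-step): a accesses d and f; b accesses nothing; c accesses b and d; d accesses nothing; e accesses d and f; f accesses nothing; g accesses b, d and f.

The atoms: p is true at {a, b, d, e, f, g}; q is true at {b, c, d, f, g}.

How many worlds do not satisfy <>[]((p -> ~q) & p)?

3

a: successors {d, f}; []((p -> ~q) & p) there: d:T, f:T. ✓
b: no successors, so <>[]((p -> ~q) & p) fails. ✗
c: successors {b, d}; []((p -> ~q) & p) there: b:T, d:T. ✓
d: no successors, so <>[]((p -> ~q) & p) fails. ✗
e: successors {d, f}; []((p -> ~q) & p) there: d:T, f:T. ✓
f: no successors, so <>[]((p -> ~q) & p) fails. ✗
g: successors {b, d, f}; []((p -> ~q) & p) there: b:T, d:T, f:T. ✓
Satisfying worlds: {a, c, e, g}.
So <>[]((p -> ~q) & p) fails at the other 3 worlds.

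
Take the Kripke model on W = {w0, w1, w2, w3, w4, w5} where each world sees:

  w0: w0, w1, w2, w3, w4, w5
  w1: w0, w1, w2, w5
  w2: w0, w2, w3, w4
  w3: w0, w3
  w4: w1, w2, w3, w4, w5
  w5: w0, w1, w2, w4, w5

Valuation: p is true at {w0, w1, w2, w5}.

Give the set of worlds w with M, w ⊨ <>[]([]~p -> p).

{w0, w1, w2, w3, w4, w5}

w0: successors {w0, w1, w2, w3, w4, w5}; []([]~p -> p) there: w0:T, w1:T, w2:T, w3:T, w4:T, w5:T. ✓
w1: successors {w0, w1, w2, w5}; []([]~p -> p) there: w0:T, w1:T, w2:T, w5:T. ✓
w2: successors {w0, w2, w3, w4}; []([]~p -> p) there: w0:T, w2:T, w3:T, w4:T. ✓
w3: successors {w0, w3}; []([]~p -> p) there: w0:T, w3:T. ✓
w4: successors {w1, w2, w3, w4, w5}; []([]~p -> p) there: w1:T, w2:T, w3:T, w4:T, w5:T. ✓
w5: successors {w0, w1, w2, w4, w5}; []([]~p -> p) there: w0:T, w1:T, w2:T, w4:T, w5:T. ✓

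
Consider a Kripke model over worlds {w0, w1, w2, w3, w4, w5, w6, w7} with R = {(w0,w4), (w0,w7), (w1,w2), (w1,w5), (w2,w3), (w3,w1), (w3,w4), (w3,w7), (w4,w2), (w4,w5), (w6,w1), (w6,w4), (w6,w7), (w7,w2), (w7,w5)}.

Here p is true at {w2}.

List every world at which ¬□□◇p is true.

w0: □□◇p is F. ✓
w1: □□◇p is F. ✓
w2: □□◇p is T. ✗
w3: □□◇p is F. ✓
w4: □□◇p is F. ✓
w5: □□◇p is T. ✗
w6: □□◇p is F. ✓
w7: □□◇p is F. ✓

{w0, w1, w3, w4, w6, w7}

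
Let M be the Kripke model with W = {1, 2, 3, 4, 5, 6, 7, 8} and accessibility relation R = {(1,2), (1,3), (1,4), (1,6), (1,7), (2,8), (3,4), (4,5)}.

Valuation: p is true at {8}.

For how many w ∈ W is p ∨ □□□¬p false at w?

1: p is F, □□□¬p is T. ✓
2: p is F, □□□¬p is T. ✓
3: p is F, □□□¬p is T. ✓
4: p is F, □□□¬p is T. ✓
5: p is F, □□□¬p is T. ✓
6: p is F, □□□¬p is T. ✓
7: p is F, □□□¬p is T. ✓
8: p is T, □□□¬p is T. ✓
Satisfying worlds: {1, 2, 3, 4, 5, 6, 7, 8}.
So p ∨ □□□¬p fails at the other 0 worlds.

0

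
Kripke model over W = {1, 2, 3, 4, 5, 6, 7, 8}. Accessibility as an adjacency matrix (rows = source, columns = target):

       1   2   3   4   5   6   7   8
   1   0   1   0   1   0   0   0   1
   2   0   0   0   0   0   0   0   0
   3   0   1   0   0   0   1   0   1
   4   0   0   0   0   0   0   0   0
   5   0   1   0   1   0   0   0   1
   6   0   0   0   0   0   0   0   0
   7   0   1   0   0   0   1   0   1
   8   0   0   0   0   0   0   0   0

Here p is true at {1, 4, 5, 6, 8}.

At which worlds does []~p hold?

{2, 4, 6, 8}

1: successors {2, 4, 8}; ~p there: 2:T, 4:F, 8:F. ✗
2: no successors, so []~p holds vacuously. ✓
3: successors {2, 6, 8}; ~p there: 2:T, 6:F, 8:F. ✗
4: no successors, so []~p holds vacuously. ✓
5: successors {2, 4, 8}; ~p there: 2:T, 4:F, 8:F. ✗
6: no successors, so []~p holds vacuously. ✓
7: successors {2, 6, 8}; ~p there: 2:T, 6:F, 8:F. ✗
8: no successors, so []~p holds vacuously. ✓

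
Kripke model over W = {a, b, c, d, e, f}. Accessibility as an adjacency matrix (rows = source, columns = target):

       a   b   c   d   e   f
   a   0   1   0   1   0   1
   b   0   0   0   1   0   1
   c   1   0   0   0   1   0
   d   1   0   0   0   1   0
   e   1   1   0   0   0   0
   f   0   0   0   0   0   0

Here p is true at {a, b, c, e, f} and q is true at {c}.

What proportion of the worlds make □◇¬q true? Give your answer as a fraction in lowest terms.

a: successors {b, d, f}; ◇¬q there: b:T, d:T, f:F. ✗
b: successors {d, f}; ◇¬q there: d:T, f:F. ✗
c: successors {a, e}; ◇¬q there: a:T, e:T. ✓
d: successors {a, e}; ◇¬q there: a:T, e:T. ✓
e: successors {a, b}; ◇¬q there: a:T, b:T. ✓
f: no successors, so □◇¬q holds vacuously. ✓
That's 4 of 6 worlds, so 4/6 = 2/3.

2/3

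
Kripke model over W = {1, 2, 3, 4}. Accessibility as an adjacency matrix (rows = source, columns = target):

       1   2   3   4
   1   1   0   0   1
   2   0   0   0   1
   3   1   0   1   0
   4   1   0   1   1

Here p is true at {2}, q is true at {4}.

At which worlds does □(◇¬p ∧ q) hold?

{2}

1: successors {1, 4}; ◇¬p ∧ q there: 1:F, 4:T. ✗
2: successors {4}; ◇¬p ∧ q there: 4:T. ✓
3: successors {1, 3}; ◇¬p ∧ q there: 1:F, 3:F. ✗
4: successors {1, 3, 4}; ◇¬p ∧ q there: 1:F, 3:F, 4:T. ✗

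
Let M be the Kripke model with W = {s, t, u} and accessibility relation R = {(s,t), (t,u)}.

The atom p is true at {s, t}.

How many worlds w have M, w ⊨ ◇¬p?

s: successors {t}; ¬p there: t:F. ✗
t: successors {u}; ¬p there: u:T. ✓
u: no successors, so ◇¬p fails. ✗
Satisfying worlds: {t}.

1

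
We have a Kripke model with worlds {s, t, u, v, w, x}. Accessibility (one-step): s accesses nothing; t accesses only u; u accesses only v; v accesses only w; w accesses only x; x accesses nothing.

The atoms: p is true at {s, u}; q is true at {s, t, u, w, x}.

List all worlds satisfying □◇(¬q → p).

s: no successors, so □◇(¬q → p) holds vacuously. ✓
t: successors {u}; ◇(¬q → p) there: u:F. ✗
u: successors {v}; ◇(¬q → p) there: v:T. ✓
v: successors {w}; ◇(¬q → p) there: w:T. ✓
w: successors {x}; ◇(¬q → p) there: x:F. ✗
x: no successors, so □◇(¬q → p) holds vacuously. ✓

{s, u, v, x}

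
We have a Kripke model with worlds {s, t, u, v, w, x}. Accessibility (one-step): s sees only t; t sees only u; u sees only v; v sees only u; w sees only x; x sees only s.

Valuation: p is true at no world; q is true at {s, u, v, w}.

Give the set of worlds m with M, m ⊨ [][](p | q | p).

{s, t, u, v, w}

s: successors {t}; [](p | q | p) there: t:T. ✓
t: successors {u}; [](p | q | p) there: u:T. ✓
u: successors {v}; [](p | q | p) there: v:T. ✓
v: successors {u}; [](p | q | p) there: u:T. ✓
w: successors {x}; [](p | q | p) there: x:T. ✓
x: successors {s}; [](p | q | p) there: s:F. ✗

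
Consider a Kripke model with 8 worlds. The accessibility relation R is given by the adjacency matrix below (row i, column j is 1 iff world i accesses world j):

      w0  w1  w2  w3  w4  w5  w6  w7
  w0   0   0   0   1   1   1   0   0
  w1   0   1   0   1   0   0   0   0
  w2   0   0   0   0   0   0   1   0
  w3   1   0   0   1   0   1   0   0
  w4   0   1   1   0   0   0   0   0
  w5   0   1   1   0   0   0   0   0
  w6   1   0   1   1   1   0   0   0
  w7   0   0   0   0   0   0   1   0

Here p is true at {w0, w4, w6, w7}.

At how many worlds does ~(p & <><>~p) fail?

w0: p & <><>~p is T. ✗
w1: p & <><>~p is F. ✓
w2: p & <><>~p is F. ✓
w3: p & <><>~p is F. ✓
w4: p & <><>~p is T. ✗
w5: p & <><>~p is F. ✓
w6: p & <><>~p is T. ✗
w7: p & <><>~p is T. ✗
Satisfying worlds: {w1, w2, w3, w5}.
So ~(p & <><>~p) fails at the other 4 worlds.

4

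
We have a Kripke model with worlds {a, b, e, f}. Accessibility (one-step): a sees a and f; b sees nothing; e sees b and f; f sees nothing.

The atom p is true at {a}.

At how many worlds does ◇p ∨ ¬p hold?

4

a: ◇p is T, ¬p is F. ✓
b: ◇p is F, ¬p is T. ✓
e: ◇p is F, ¬p is T. ✓
f: ◇p is F, ¬p is T. ✓
Satisfying worlds: {a, b, e, f}.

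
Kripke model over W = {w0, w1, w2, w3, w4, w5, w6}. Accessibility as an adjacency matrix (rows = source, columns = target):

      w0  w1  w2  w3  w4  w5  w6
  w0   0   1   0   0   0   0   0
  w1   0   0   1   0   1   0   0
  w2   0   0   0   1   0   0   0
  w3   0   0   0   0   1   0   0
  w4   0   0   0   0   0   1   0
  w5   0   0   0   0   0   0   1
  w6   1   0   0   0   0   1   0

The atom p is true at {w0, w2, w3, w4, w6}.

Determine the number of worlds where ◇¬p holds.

3

w0: successors {w1}; ¬p there: w1:T. ✓
w1: successors {w2, w4}; ¬p there: w2:F, w4:F. ✗
w2: successors {w3}; ¬p there: w3:F. ✗
w3: successors {w4}; ¬p there: w4:F. ✗
w4: successors {w5}; ¬p there: w5:T. ✓
w5: successors {w6}; ¬p there: w6:F. ✗
w6: successors {w0, w5}; ¬p there: w0:F, w5:T. ✓
Satisfying worlds: {w0, w4, w6}.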